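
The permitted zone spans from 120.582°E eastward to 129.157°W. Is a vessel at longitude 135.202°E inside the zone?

Band width going east from +120.582° to -129.157°: ((-129.157 − 120.582) mod 360) = 110.261°.
Offset of +135.202° east of the west edge: ((135.202 − 120.582) mod 360) = 14.620°.
14.620° ≤ 110.261° ⇒ inside.

Yes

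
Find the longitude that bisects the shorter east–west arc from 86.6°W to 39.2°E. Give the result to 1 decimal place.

Signed shortest Δλ from -86.6° to +39.2° is +125.8°.
Midpoint longitude = -86.6° + (+125.8°)/2 = -86.6° + 62.9° = -23.7°.

23.7°W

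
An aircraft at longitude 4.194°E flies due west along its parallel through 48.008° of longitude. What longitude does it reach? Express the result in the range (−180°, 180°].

Start at +4.194°; shift −48.008° → -43.814°.
-43.814° already lies in (−180°, 180°].

43.814°W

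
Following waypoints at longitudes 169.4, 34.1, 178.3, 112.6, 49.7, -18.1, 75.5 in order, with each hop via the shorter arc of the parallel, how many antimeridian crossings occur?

0

Leg 1: +169.4° → +34.1°, shortest Δλ = -135.3° (west) — does not cross 180°.
Leg 2: +34.1° → +178.3°, shortest Δλ = 144.2° (east) — does not cross 180°.
Leg 3: +178.3° → +112.6°, shortest Δλ = -65.7° (west) — does not cross 180°.
Leg 4: +112.6° → +49.7°, shortest Δλ = -62.9° (west) — does not cross 180°.
Leg 5: +49.7° → -18.1°, shortest Δλ = -67.8° (west) — does not cross 180°.
Leg 6: -18.1° → +75.5°, shortest Δλ = 93.6° (east) — does not cross 180°.
Total crossings: 0.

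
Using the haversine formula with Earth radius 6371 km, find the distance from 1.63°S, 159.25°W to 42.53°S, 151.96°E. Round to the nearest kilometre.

Δλ = 151.96 − -159.25 = 311.21°; wrapped into (−180°, 180°]: -48.79°.
Δφ = -42.53 − -1.63 = -40.90°.
a = sin²(Δφ/2) + cos φ₁ · cos φ₂ · sin²(Δλ/2) = 0.247734.
c = 2·atan2(√a, √(1−a)) = 1.04196 rad → d = 6371·c ≈ 6638.30 km.

6638 km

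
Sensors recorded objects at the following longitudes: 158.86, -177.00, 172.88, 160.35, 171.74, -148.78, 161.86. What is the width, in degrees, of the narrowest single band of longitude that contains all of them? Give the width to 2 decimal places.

Sort the longitudes: -177.00°, -148.78°, +158.86°, +160.35°, +161.86°, +171.74°, +172.88°.
Eastward gaps between consecutive values (wrapping around): 28.22°, 307.64°, 1.49°, 1.51°, 9.88°, 1.14°, 10.12°.
Largest gap = 307.64° ⇒ minimal covering band is its complement: 360° − 307.64° = 52.36°.
Band runs from +158.86° eastward to -148.78°, crossing the antimeridian.

52.36°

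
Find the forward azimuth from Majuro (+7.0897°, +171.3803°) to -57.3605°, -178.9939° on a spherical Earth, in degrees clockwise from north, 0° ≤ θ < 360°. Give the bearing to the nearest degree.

Δλ = -178.9939 − 171.3803 = -350.3742°; wrapped into (−180°, 180°]: 9.6258°.
θ = atan2( sin Δλ · cos φ₂ , cos φ₁ · sin φ₂ − sin φ₁ · cos φ₂ · cos Δλ )
  = atan2(0.09019, -0.90127) = 174.286° → normalised to [0°, 360°): 174.286°.

174°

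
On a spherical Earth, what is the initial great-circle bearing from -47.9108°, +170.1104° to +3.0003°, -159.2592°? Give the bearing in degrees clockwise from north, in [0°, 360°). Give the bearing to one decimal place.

37.1°

Δλ = -159.2592 − 170.1104 = -329.3696°; wrapped into (−180°, 180°]: 30.6304°.
θ = atan2( sin Δλ · cos φ₂ , cos φ₁ · sin φ₂ − sin φ₁ · cos φ₂ · cos Δλ )
  = atan2(0.50880, 0.67277) = 37.099° → normalised to [0°, 360°): 37.099°.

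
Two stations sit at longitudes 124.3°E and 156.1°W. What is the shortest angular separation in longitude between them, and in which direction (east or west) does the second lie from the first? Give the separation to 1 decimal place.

79.6° east

Raw difference: -156.1 − 124.3 = -280.4°.
Normalise into (−180°, 180°]: -280.4° + 360° = 79.6°.
Positive ⇒ the second point lies to the east; separation 79.6°.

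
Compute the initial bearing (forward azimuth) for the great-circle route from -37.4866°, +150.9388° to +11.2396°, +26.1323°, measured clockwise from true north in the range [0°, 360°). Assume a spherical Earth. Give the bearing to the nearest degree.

257°

Δλ = 26.1323 − 150.9388 = -124.8065°.
θ = atan2( sin Δλ · cos φ₂ , cos φ₁ · sin φ₂ − sin φ₁ · cos φ₂ · cos Δλ )
  = atan2(-0.80534, -0.18605) = -103.009° → normalised to [0°, 360°): 256.991°.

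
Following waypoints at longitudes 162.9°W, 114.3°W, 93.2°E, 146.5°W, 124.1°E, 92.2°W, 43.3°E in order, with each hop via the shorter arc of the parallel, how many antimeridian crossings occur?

Leg 1: -162.9° → -114.3°, shortest Δλ = 48.6° (east) — does not cross 180°.
Leg 2: -114.3° → +93.2°, shortest Δλ = -152.5° (west) — crosses 180°.
Leg 3: +93.2° → -146.5°, shortest Δλ = 120.3° (east) — crosses 180°.
Leg 4: -146.5° → +124.1°, shortest Δλ = -89.4° (west) — crosses 180°.
Leg 5: +124.1° → -92.2°, shortest Δλ = 143.7° (east) — crosses 180°.
Leg 6: -92.2° → +43.3°, shortest Δλ = 135.5° (east) — does not cross 180°.
Total crossings: 4.

4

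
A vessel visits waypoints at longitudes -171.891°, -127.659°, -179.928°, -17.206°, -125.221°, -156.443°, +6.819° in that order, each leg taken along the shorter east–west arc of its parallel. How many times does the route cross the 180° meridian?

0

Leg 1: -171.891° → -127.659°, shortest Δλ = 44.232° (east) — does not cross 180°.
Leg 2: -127.659° → -179.928°, shortest Δλ = -52.269° (west) — does not cross 180°.
Leg 3: -179.928° → -17.206°, shortest Δλ = 162.722° (east) — does not cross 180°.
Leg 4: -17.206° → -125.221°, shortest Δλ = -108.015° (west) — does not cross 180°.
Leg 5: -125.221° → -156.443°, shortest Δλ = -31.222° (west) — does not cross 180°.
Leg 6: -156.443° → +6.819°, shortest Δλ = 163.262° (east) — does not cross 180°.
Total crossings: 0.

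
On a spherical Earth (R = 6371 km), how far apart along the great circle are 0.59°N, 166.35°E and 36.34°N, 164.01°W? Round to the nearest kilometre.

5012 km

Δλ = -164.01 − 166.35 = -330.36°; wrapped into (−180°, 180°]: 29.64°.
Δφ = 36.34 − 0.59 = 35.75°.
a = sin²(Δφ/2) + cos φ₁ · cos φ₂ · sin²(Δλ/2) = 0.146911.
c = 2·atan2(√a, √(1−a)) = 0.78671 rad → d = 6371·c ≈ 5012.14 km.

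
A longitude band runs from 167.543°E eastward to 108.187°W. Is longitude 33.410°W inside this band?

Band width going east from +167.543° to -108.187°: ((-108.187 − 167.543) mod 360) = 84.270°.
Offset of -33.410° east of the west edge: ((-33.410 − 167.543) mod 360) = 159.047°.
159.047° > 84.270° ⇒ outside.

No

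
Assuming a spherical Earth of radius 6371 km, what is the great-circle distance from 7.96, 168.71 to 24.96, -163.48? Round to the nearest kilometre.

3503 km

Δλ = -163.48 − 168.71 = -332.19°; wrapped into (−180°, 180°]: 27.81°.
Δφ = 24.96 − 7.96 = 17.00°.
a = sin²(Δφ/2) + cos φ₁ · cos φ₂ · sin²(Δλ/2) = 0.073700.
c = 2·atan2(√a, √(1−a)) = 0.54985 rad → d = 6371·c ≈ 3503.12 km.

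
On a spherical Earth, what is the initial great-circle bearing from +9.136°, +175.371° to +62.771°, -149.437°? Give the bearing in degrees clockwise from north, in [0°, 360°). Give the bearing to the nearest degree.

18°

Δλ = -149.437 − 175.371 = -324.808°; wrapped into (−180°, 180°]: 35.192°.
θ = atan2( sin Δλ · cos φ₂ , cos φ₁ · sin φ₂ − sin φ₁ · cos φ₂ · cos Δλ )
  = atan2(0.26369, 0.81853) = 17.856° → normalised to [0°, 360°): 17.856°.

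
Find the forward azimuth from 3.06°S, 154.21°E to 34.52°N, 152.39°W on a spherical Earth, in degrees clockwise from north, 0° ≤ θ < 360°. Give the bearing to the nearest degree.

48°

Δλ = -152.39 − 154.21 = -306.60°; wrapped into (−180°, 180°]: 53.40°.
θ = atan2( sin Δλ · cos φ₂ , cos φ₁ · sin φ₂ − sin φ₁ · cos φ₂ · cos Δλ )
  = atan2(0.66146, 0.59211) = 48.167° → normalised to [0°, 360°): 48.167°.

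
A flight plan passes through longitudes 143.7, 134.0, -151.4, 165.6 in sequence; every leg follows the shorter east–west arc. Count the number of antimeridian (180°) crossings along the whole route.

Leg 1: +143.7° → +134.0°, shortest Δλ = -9.7° (west) — does not cross 180°.
Leg 2: +134.0° → -151.4°, shortest Δλ = 74.6° (east) — crosses 180°.
Leg 3: -151.4° → +165.6°, shortest Δλ = -43.0° (west) — crosses 180°.
Total crossings: 2.

2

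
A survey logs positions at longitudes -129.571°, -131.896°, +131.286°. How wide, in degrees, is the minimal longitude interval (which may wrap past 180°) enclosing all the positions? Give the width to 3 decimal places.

Sort the longitudes: -131.896°, -129.571°, +131.286°.
Eastward gaps between consecutive values (wrapping around): 2.325°, 260.857°, 96.818°.
Largest gap = 260.857° ⇒ minimal covering band is its complement: 360° − 260.857° = 99.143°.
Band runs from +131.286° eastward to -129.571°, crossing the antimeridian.

99.143°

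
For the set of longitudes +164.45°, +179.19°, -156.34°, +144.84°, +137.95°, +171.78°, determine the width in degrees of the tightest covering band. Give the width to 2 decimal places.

65.71°

Sort the longitudes: -156.34°, +137.95°, +144.84°, +164.45°, +171.78°, +179.19°.
Eastward gaps between consecutive values (wrapping around): 294.29°, 6.89°, 19.61°, 7.33°, 7.41°, 24.47°.
Largest gap = 294.29° ⇒ minimal covering band is its complement: 360° − 294.29° = 65.71°.
Band runs from +137.95° eastward to -156.34°, crossing the antimeridian.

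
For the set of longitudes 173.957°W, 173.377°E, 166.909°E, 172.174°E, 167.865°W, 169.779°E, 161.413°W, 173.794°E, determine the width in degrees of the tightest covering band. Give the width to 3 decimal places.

31.678°

Sort the longitudes: -173.957°, -167.865°, -161.413°, +166.909°, +169.779°, +172.174°, +173.377°, +173.794°.
Eastward gaps between consecutive values (wrapping around): 6.092°, 6.452°, 328.322°, 2.870°, 2.395°, 1.203°, 0.417°, 12.249°.
Largest gap = 328.322° ⇒ minimal covering band is its complement: 360° − 328.322° = 31.678°.
Band runs from +166.909° eastward to -161.413°, crossing the antimeridian.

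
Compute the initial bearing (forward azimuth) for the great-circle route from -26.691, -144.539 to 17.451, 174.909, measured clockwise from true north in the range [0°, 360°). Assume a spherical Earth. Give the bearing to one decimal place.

313.7°

Δλ = 174.909 − -144.539 = 319.448°; wrapped into (−180°, 180°]: -40.552°.
θ = atan2( sin Δλ · cos φ₂ , cos φ₁ · sin φ₂ − sin φ₁ · cos φ₂ · cos Δλ )
  = atan2(-0.62021, 0.59352) = -46.260° → normalised to [0°, 360°): 313.740°.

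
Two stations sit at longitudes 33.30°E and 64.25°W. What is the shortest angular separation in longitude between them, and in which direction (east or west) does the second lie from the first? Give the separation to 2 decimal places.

Raw difference: -64.25 − 33.30 = -97.55°.
Normalise into (−180°, 180°]: -97.55° stays -97.55°.
Negative ⇒ the second point lies to the west; separation 97.55°.

97.55° west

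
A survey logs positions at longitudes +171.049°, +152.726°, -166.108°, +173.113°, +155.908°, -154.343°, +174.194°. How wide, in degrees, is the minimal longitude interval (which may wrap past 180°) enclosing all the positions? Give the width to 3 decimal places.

Sort the longitudes: -166.108°, -154.343°, +152.726°, +155.908°, +171.049°, +173.113°, +174.194°.
Eastward gaps between consecutive values (wrapping around): 11.765°, 307.069°, 3.182°, 15.141°, 2.064°, 1.081°, 19.698°.
Largest gap = 307.069° ⇒ minimal covering band is its complement: 360° − 307.069° = 52.931°.
Band runs from +152.726° eastward to -154.343°, crossing the antimeridian.

52.931°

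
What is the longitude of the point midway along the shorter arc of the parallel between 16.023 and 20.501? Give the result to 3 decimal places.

Signed shortest Δλ from +16.023° to +20.501° is +4.478°.
Midpoint longitude = +16.023° + (+4.478°)/2 = +16.023° + 2.239° = +18.262°.

+18.262°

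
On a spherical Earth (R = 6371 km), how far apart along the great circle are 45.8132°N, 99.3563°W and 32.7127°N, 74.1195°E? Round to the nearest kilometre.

11259 km

Δλ = 74.1195 − -99.3563 = 173.4758°.
Δφ = 32.7127 − 45.8132 = -13.1005°.
a = sin²(Δφ/2) + cos φ₁ · cos φ₂ · sin²(Δλ/2) = 0.597564.
c = 2·atan2(√a, √(1−a)) = 1.76718 rad → d = 6371·c ≈ 11258.73 km.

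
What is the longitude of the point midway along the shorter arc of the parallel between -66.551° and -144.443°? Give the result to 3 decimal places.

-105.497°

Signed shortest Δλ from -66.551° to -144.443° is -77.892°.
Midpoint longitude = -66.551° + (-77.892°)/2 = -66.551° − 38.946° = -105.497°.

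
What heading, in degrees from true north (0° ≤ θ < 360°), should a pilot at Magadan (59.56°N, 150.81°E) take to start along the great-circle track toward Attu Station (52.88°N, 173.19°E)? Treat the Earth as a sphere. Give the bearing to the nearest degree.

109°

Δλ = 173.19 − 150.81 = 22.38°.
θ = atan2( sin Δλ · cos φ₂ , cos φ₁ · sin φ₂ − sin φ₁ · cos φ₂ · cos Δλ )
  = atan2(0.22978, -0.07713) = 108.557° → normalised to [0°, 360°): 108.557°.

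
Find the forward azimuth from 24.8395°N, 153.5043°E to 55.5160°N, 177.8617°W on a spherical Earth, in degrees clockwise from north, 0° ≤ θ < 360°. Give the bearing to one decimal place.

Δλ = -177.8617 − 153.5043 = -331.3660°; wrapped into (−180°, 180°]: 28.6340°.
θ = atan2( sin Δλ · cos φ₂ , cos φ₁ · sin φ₂ − sin φ₁ · cos φ₂ · cos Δλ )
  = atan2(0.27132, 0.53928) = 26.708° → normalised to [0°, 360°): 26.708°.

26.7°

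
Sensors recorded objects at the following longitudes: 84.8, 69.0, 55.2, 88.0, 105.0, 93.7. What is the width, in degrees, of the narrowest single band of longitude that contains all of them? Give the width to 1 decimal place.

49.8°

Sort the longitudes: +55.2°, +69.0°, +84.8°, +88.0°, +93.7°, +105.0°.
Eastward gaps between consecutive values (wrapping around): 13.8°, 15.8°, 3.2°, 5.7°, 11.3°, 310.2°.
Largest gap = 310.2° ⇒ minimal covering band is its complement: 360° − 310.2° = 49.8°.
Band runs from +55.2° eastward to +105.0°.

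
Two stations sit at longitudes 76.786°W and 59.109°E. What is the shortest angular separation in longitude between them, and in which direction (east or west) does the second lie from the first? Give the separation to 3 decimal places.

Raw difference: 59.109 − -76.786 = 135.895°.
Normalise into (−180°, 180°]: 135.895° stays 135.895°.
Positive ⇒ the second point lies to the east; separation 135.895°.

135.895° east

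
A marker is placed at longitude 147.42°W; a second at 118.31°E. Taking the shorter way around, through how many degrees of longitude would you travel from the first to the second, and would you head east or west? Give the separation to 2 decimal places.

94.27° west

Raw difference: 118.31 − -147.42 = 265.73°.
Normalise into (−180°, 180°]: 265.73° − 360° = -94.27°.
Negative ⇒ the second point lies to the west; separation 94.27°.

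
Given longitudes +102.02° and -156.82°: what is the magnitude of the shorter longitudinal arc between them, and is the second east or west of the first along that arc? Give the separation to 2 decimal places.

101.16° east

Raw difference: -156.82 − 102.02 = -258.84°.
Normalise into (−180°, 180°]: -258.84° + 360° = 101.16°.
Positive ⇒ the second point lies to the east; separation 101.16°.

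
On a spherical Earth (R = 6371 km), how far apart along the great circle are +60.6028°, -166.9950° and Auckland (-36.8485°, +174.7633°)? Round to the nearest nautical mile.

5920 nmi

Δλ = 174.7633 − -166.9950 = 341.7583°; wrapped into (−180°, 180°]: -18.2417°.
Δφ = -36.8485 − 60.6028 = -97.4513°.
a = sin²(Δφ/2) + cos φ₁ · cos φ₂ · sin²(Δλ/2) = 0.574712.
c = 2·atan2(√a, √(1−a)) = 1.72078 rad → d = 6371·c ≈ 10963.10 km ≈ 5919.60 nmi.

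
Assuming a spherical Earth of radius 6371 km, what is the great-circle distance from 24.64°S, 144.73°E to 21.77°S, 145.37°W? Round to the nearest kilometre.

Δλ = -145.37 − 144.73 = -290.10°; wrapped into (−180°, 180°]: 69.90°.
Δφ = -21.77 − -24.64 = 2.87°.
a = sin²(Δφ/2) + cos φ₁ · cos φ₂ · sin²(Δλ/2) = 0.277642.
c = 2·atan2(√a, √(1−a)) = 1.10994 rad → d = 6371·c ≈ 7071.42 km.

7071 km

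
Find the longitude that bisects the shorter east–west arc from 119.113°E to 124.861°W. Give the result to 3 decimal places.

Signed shortest Δλ from +119.113° to -124.861° is +116.026°.
Midpoint longitude = +119.113° + (+116.026°)/2 = +119.113° + 58.013° = +177.126°.
(The naïve average (+119.113 + -124.861)/2 = -2.874° is on the wrong side of the globe.)

177.126°E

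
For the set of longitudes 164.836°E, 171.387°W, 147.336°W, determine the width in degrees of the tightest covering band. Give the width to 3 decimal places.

47.828°

Sort the longitudes: -171.387°, -147.336°, +164.836°.
Eastward gaps between consecutive values (wrapping around): 24.051°, 312.172°, 23.777°.
Largest gap = 312.172° ⇒ minimal covering band is its complement: 360° − 312.172° = 47.828°.
Band runs from +164.836° eastward to -147.336°, crossing the antimeridian.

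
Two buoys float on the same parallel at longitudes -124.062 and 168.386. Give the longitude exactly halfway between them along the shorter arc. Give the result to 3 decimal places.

-157.838°

Signed shortest Δλ from -124.062° to +168.386° is -67.552°.
Midpoint longitude = -124.062° + (-67.552°)/2 = -124.062° − 33.776° = -157.838°.
(The naïve average (-124.062 + +168.386)/2 = 22.162° is on the wrong side of the globe.)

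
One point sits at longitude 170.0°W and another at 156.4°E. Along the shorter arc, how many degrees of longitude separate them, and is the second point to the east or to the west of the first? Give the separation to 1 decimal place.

33.6° west

Raw difference: 156.4 − -170.0 = 326.4°.
Normalise into (−180°, 180°]: 326.4° − 360° = -33.6°.
Negative ⇒ the second point lies to the west; separation 33.6°.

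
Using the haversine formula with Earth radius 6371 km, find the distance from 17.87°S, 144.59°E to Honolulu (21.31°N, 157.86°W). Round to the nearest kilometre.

Δλ = -157.86 − 144.59 = -302.45°; wrapped into (−180°, 180°]: 57.55°.
Δφ = 21.31 − -17.87 = 39.18°.
a = sin²(Δφ/2) + cos φ₁ · cos φ₂ · sin²(Δλ/2) = 0.317878.
c = 2·atan2(√a, √(1−a)) = 1.19798 rad → d = 6371·c ≈ 7632.30 km.

7632 km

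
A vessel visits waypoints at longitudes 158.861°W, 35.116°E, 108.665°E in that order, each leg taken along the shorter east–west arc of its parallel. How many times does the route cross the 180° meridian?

Leg 1: -158.861° → +35.116°, shortest Δλ = -166.023° (west) — crosses 180°.
Leg 2: +35.116° → +108.665°, shortest Δλ = 73.549° (east) — does not cross 180°.
Total crossings: 1.

1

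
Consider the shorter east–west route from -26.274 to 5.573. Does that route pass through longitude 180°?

No

Signed shortest Δλ = ((5.573 − -26.274 + 180) mod 360) − 180 = 31.847°.
Going east by 31.847° from -26.274° reaches +5.573° without touching 180°.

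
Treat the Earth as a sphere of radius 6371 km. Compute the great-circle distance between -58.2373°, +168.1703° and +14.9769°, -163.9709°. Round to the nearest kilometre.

Δλ = -163.9709 − 168.1703 = -332.1412°; wrapped into (−180°, 180°]: 27.8588°.
Δφ = 14.9769 − -58.2373 = 73.2142°.
a = sin²(Δφ/2) + cos φ₁ · cos φ₂ · sin²(Δλ/2) = 0.385071.
c = 2·atan2(√a, √(1−a)) = 1.33886 rad → d = 6371·c ≈ 8529.91 km.

8530 km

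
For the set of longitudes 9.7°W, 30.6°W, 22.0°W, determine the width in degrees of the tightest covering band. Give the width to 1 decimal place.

20.9°

Sort the longitudes: -30.6°, -22.0°, -9.7°.
Eastward gaps between consecutive values (wrapping around): 8.6°, 12.3°, 339.1°.
Largest gap = 339.1° ⇒ minimal covering band is its complement: 360° − 339.1° = 20.9°.
Band runs from -30.6° eastward to -9.7°.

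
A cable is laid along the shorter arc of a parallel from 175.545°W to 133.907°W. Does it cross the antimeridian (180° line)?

No

Signed shortest Δλ = ((-133.907 − -175.545 + 180) mod 360) − 180 = 41.638°.
Going east by 41.638° from -175.545° reaches -133.907° without touching 180°.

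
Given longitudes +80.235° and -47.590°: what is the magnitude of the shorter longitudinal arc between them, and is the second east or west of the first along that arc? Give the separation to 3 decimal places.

127.825° west

Raw difference: -47.590 − 80.235 = -127.825°.
Normalise into (−180°, 180°]: -127.825° stays -127.825°.
Negative ⇒ the second point lies to the west; separation 127.825°.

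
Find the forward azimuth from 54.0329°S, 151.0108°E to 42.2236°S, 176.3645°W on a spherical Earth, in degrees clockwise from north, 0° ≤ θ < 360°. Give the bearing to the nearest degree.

75°

Δλ = -176.3645 − 151.0108 = -327.3753°; wrapped into (−180°, 180°]: 32.6247°.
θ = atan2( sin Δλ · cos φ₂ , cos φ₁ · sin φ₂ − sin φ₁ · cos φ₂ · cos Δλ )
  = atan2(0.39924, 0.11009) = 74.584° → normalised to [0°, 360°): 74.584°.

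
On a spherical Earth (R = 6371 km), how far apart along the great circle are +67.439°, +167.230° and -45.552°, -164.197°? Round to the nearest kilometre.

Δλ = -164.197 − 167.230 = -331.427°; wrapped into (−180°, 180°]: 28.573°.
Δφ = -45.552 − 67.439 = -112.991°.
a = sin²(Δφ/2) + cos φ₁ · cos φ₂ · sin²(Δλ/2) = 0.711654.
c = 2·atan2(√a, √(1−a)) = 2.00789 rad → d = 6371·c ≈ 12792.27 km.

12792 km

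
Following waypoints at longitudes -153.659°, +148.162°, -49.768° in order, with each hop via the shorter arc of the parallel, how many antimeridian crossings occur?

Leg 1: -153.659° → +148.162°, shortest Δλ = -58.179° (west) — crosses 180°.
Leg 2: +148.162° → -49.768°, shortest Δλ = 162.07° (east) — crosses 180°.
Total crossings: 2.

2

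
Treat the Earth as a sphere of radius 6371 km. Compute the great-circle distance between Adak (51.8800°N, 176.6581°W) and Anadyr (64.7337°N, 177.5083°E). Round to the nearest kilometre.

Δλ = 177.5083 − -176.6581 = 354.1664°; wrapped into (−180°, 180°]: -5.8336°.
Δφ = 64.7337 − 51.8800 = 12.8537°.
a = sin²(Δφ/2) + cos φ₁ · cos φ₂ · sin²(Δλ/2) = 0.013212.
c = 2·atan2(√a, √(1−a)) = 0.23039 rad → d = 6371·c ≈ 1467.83 km.

1468 km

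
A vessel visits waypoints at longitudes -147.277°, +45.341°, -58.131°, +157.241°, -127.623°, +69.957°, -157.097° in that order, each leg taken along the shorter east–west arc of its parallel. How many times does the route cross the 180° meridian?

Leg 1: -147.277° → +45.341°, shortest Δλ = -167.382° (west) — crosses 180°.
Leg 2: +45.341° → -58.131°, shortest Δλ = -103.472° (west) — does not cross 180°.
Leg 3: -58.131° → +157.241°, shortest Δλ = -144.628° (west) — crosses 180°.
Leg 4: +157.241° → -127.623°, shortest Δλ = 75.136° (east) — crosses 180°.
Leg 5: -127.623° → +69.957°, shortest Δλ = -162.42° (west) — crosses 180°.
Leg 6: +69.957° → -157.097°, shortest Δλ = 132.946° (east) — crosses 180°.
Total crossings: 5.

5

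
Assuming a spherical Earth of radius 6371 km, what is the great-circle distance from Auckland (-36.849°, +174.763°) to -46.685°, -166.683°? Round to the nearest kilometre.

1880 km

Δλ = -166.683 − 174.763 = -341.446°; wrapped into (−180°, 180°]: 18.554°.
Δφ = -46.685 − -36.849 = -9.836°.
a = sin²(Δφ/2) + cos φ₁ · cos φ₂ · sin²(Δλ/2) = 0.021616.
c = 2·atan2(√a, √(1−a)) = 0.29512 rad → d = 6371·c ≈ 1880.19 km.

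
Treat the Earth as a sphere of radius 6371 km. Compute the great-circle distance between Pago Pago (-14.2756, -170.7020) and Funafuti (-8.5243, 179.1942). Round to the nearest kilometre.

1273 km

Δλ = 179.1942 − -170.7020 = 349.8962°; wrapped into (−180°, 180°]: -10.1038°.
Δφ = -8.5243 − -14.2756 = 5.7513°.
a = sin²(Δφ/2) + cos φ₁ · cos φ₂ · sin²(Δλ/2) = 0.009949.
c = 2·atan2(√a, √(1−a)) = 0.19982 rad → d = 6371·c ≈ 1273.04 km.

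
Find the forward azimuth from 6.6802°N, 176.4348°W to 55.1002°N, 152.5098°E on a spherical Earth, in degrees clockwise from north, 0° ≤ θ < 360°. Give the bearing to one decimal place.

338.7°

Δλ = 152.5098 − -176.4348 = 328.9446°; wrapped into (−180°, 180°]: -31.0554°.
θ = atan2( sin Δλ · cos φ₂ , cos φ₁ · sin φ₂ − sin φ₁ · cos φ₂ · cos Δλ )
  = atan2(-0.29515, 0.75757) = -21.286° → normalised to [0°, 360°): 338.714°.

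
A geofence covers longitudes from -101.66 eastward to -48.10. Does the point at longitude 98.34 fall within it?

Band width going east from -101.66° to -48.10°: ((-48.10 − -101.66) mod 360) = 53.56°.
Offset of +98.34° east of the west edge: ((98.34 − -101.66) mod 360) = 200.00°.
200.00° > 53.56° ⇒ outside.

No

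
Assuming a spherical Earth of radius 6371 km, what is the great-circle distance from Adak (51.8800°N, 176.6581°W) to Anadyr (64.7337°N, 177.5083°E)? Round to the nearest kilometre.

Δλ = 177.5083 − -176.6581 = 354.1664°; wrapped into (−180°, 180°]: -5.8336°.
Δφ = 64.7337 − 51.8800 = 12.8537°.
a = sin²(Δφ/2) + cos φ₁ · cos φ₂ · sin²(Δλ/2) = 0.013212.
c = 2·atan2(√a, √(1−a)) = 0.23039 rad → d = 6371·c ≈ 1467.83 km.

1468 km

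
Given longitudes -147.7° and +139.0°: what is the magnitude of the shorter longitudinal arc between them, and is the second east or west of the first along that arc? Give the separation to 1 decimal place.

73.3° west

Raw difference: 139.0 − -147.7 = 286.7°.
Normalise into (−180°, 180°]: 286.7° − 360° = -73.3°.
Negative ⇒ the second point lies to the west; separation 73.3°.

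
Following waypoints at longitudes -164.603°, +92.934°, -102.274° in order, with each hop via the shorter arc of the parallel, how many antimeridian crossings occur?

Leg 1: -164.603° → +92.934°, shortest Δλ = -102.463° (west) — crosses 180°.
Leg 2: +92.934° → -102.274°, shortest Δλ = 164.792° (east) — crosses 180°.
Total crossings: 2.

2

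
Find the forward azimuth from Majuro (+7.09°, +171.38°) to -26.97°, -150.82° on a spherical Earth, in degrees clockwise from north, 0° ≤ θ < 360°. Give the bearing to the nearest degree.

135°

Δλ = -150.82 − 171.38 = -322.20°; wrapped into (−180°, 180°]: 37.80°.
θ = atan2( sin Δλ · cos φ₂ , cos φ₁ · sin φ₂ − sin φ₁ · cos φ₂ · cos Δλ )
  = atan2(0.54625, -0.53698) = 134.510° → normalised to [0°, 360°): 134.510°.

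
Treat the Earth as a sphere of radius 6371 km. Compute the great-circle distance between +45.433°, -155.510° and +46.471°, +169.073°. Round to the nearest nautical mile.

Δλ = 169.073 − -155.510 = 324.583°; wrapped into (−180°, 180°]: -35.417°.
Δφ = 46.471 − 45.433 = 1.038°.
a = sin²(Δφ/2) + cos φ₁ · cos φ₂ · sin²(Δλ/2) = 0.044798.
c = 2·atan2(√a, √(1−a)) = 0.42654 rad → d = 6371·c ≈ 2717.48 km ≈ 1467.32 nmi.

1467 nmi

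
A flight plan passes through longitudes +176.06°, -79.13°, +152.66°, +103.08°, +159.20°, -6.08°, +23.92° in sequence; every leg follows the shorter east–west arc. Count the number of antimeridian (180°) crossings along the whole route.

2

Leg 1: +176.06° → -79.13°, shortest Δλ = 104.81° (east) — crosses 180°.
Leg 2: -79.13° → +152.66°, shortest Δλ = -128.21° (west) — crosses 180°.
Leg 3: +152.66° → +103.08°, shortest Δλ = -49.58° (west) — does not cross 180°.
Leg 4: +103.08° → +159.20°, shortest Δλ = 56.12° (east) — does not cross 180°.
Leg 5: +159.20° → -6.08°, shortest Δλ = -165.28° (west) — does not cross 180°.
Leg 6: -6.08° → +23.92°, shortest Δλ = 30.0° (east) — does not cross 180°.
Total crossings: 2.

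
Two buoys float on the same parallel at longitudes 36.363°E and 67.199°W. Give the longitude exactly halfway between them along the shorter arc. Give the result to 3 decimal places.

15.418°W

Signed shortest Δλ from +36.363° to -67.199° is -103.562°.
Midpoint longitude = +36.363° + (-103.562°)/2 = +36.363° − 51.781° = -15.418°.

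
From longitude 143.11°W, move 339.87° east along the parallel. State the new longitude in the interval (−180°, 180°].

Start at -143.11°; shift +339.87° → +196.76°.
+196.76° lies outside (−180°, 180°]; subtract 360° → -163.24°.

163.24°W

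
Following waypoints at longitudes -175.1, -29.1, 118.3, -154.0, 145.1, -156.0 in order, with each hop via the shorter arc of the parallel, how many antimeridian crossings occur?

Leg 1: -175.1° → -29.1°, shortest Δλ = 146.0° (east) — does not cross 180°.
Leg 2: -29.1° → +118.3°, shortest Δλ = 147.4° (east) — does not cross 180°.
Leg 3: +118.3° → -154.0°, shortest Δλ = 87.7° (east) — crosses 180°.
Leg 4: -154.0° → +145.1°, shortest Δλ = -60.9° (west) — crosses 180°.
Leg 5: +145.1° → -156.0°, shortest Δλ = 58.9° (east) — crosses 180°.
Total crossings: 3.

3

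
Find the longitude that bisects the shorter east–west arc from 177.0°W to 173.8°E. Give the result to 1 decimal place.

178.4°E

Signed shortest Δλ from -177.0° to +173.8° is -9.2°.
Midpoint longitude = -177.0° + (-9.2°)/2 = -177.0° − 4.6° = -181.6°.
Normalise into (−180°, 180°]: +178.4°.
(The naïve average (-177.0 + +173.8)/2 = -1.6° is on the wrong side of the globe.)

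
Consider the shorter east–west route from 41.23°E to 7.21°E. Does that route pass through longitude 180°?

Signed shortest Δλ = ((7.21 − 41.23 + 180) mod 360) − 180 = -34.02°.
Going west by 34.02° from +41.23° reaches +7.21° without touching 180°.

No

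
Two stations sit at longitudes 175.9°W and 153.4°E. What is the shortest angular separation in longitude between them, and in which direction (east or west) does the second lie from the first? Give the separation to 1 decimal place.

Raw difference: 153.4 − -175.9 = 329.3°.
Normalise into (−180°, 180°]: 329.3° − 360° = -30.7°.
Negative ⇒ the second point lies to the west; separation 30.7°.

30.7° west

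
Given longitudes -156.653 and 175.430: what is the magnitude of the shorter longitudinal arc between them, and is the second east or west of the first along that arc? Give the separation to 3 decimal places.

Raw difference: 175.430 − -156.653 = 332.083°.
Normalise into (−180°, 180°]: 332.083° − 360° = -27.917°.
Negative ⇒ the second point lies to the west; separation 27.917°.

27.917° west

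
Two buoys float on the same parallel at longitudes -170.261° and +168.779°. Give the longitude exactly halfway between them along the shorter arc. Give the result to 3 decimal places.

Signed shortest Δλ from -170.261° to +168.779° is -20.960°.
Midpoint longitude = -170.261° + (-20.960°)/2 = -170.261° − 10.480° = -180.741°.
Normalise into (−180°, 180°]: +179.259°.
(The naïve average (-170.261 + +168.779)/2 = -0.741° is on the wrong side of the globe.)

+179.259°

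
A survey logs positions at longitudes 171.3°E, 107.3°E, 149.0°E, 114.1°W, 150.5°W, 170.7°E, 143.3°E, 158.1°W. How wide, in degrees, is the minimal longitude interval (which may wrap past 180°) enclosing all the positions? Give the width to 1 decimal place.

Sort the longitudes: -158.1°, -150.5°, -114.1°, +107.3°, +143.3°, +149.0°, +170.7°, +171.3°.
Eastward gaps between consecutive values (wrapping around): 7.6°, 36.4°, 221.4°, 36.0°, 5.7°, 21.7°, 0.6°, 30.6°.
Largest gap = 221.4° ⇒ minimal covering band is its complement: 360° − 221.4° = 138.6°.
Band runs from +107.3° eastward to -114.1°, crossing the antimeridian.

138.6°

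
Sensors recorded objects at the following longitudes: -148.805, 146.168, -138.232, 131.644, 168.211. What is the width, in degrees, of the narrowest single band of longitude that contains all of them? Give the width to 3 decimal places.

Sort the longitudes: -148.805°, -138.232°, +131.644°, +146.168°, +168.211°.
Eastward gaps between consecutive values (wrapping around): 10.573°, 269.876°, 14.524°, 22.043°, 42.984°.
Largest gap = 269.876° ⇒ minimal covering band is its complement: 360° − 269.876° = 90.124°.
Band runs from +131.644° eastward to -138.232°, crossing the antimeridian.

90.124°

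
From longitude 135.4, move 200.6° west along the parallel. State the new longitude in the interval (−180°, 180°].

-65.2°

Start at +135.4°; shift −200.6° → -65.2°.
-65.2° already lies in (−180°, 180°].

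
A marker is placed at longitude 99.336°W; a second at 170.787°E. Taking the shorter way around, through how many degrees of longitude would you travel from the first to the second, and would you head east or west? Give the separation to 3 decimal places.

89.877° west

Raw difference: 170.787 − -99.336 = 270.123°.
Normalise into (−180°, 180°]: 270.123° − 360° = -89.877°.
Negative ⇒ the second point lies to the west; separation 89.877°.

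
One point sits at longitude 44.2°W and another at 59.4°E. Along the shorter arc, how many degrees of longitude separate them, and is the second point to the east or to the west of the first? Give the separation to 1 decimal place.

103.6° east

Raw difference: 59.4 − -44.2 = 103.6°.
Normalise into (−180°, 180°]: 103.6° stays 103.6°.
Positive ⇒ the second point lies to the east; separation 103.6°.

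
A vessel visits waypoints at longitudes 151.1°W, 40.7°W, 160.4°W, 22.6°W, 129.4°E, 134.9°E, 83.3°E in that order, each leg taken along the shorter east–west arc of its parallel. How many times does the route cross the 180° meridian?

Leg 1: -151.1° → -40.7°, shortest Δλ = 110.4° (east) — does not cross 180°.
Leg 2: -40.7° → -160.4°, shortest Δλ = -119.7° (west) — does not cross 180°.
Leg 3: -160.4° → -22.6°, shortest Δλ = 137.8° (east) — does not cross 180°.
Leg 4: -22.6° → +129.4°, shortest Δλ = 152.0° (east) — does not cross 180°.
Leg 5: +129.4° → +134.9°, shortest Δλ = 5.5° (east) — does not cross 180°.
Leg 6: +134.9° → +83.3°, shortest Δλ = -51.6° (west) — does not cross 180°.
Total crossings: 0.

0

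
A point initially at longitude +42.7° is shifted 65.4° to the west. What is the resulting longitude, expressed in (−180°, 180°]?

-22.7°

Start at +42.7°; shift −65.4° → -22.7°.
-22.7° already lies in (−180°, 180°].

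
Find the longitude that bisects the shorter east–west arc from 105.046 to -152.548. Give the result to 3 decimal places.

+156.249°

Signed shortest Δλ from +105.046° to -152.548° is +102.406°.
Midpoint longitude = +105.046° + (+102.406°)/2 = +105.046° + 51.203° = +156.249°.
(The naïve average (+105.046 + -152.548)/2 = -23.751° is on the wrong side of the globe.)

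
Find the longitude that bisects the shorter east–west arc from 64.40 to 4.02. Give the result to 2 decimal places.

Signed shortest Δλ from +64.40° to +4.02° is -60.38°.
Midpoint longitude = +64.40° + (-60.38°)/2 = +64.40° − 30.19° = +34.21°.

+34.21°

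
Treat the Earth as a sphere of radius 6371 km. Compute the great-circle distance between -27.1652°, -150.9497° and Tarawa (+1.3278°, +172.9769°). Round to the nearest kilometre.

4993 km

Δλ = 172.9769 − -150.9497 = 323.9266°; wrapped into (−180°, 180°]: -36.0734°.
Δφ = 1.3278 − -27.1652 = 28.4930°.
a = sin²(Δφ/2) + cos φ₁ · cos φ₂ · sin²(Δλ/2) = 0.145833.
c = 2·atan2(√a, √(1−a)) = 0.78366 rad → d = 6371·c ≈ 4992.70 km.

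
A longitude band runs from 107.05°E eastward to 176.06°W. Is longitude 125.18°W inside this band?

Band width going east from +107.05° to -176.06°: ((-176.06 − 107.05) mod 360) = 76.89°.
Offset of -125.18° east of the west edge: ((-125.18 − 107.05) mod 360) = 127.77°.
127.77° > 76.89° ⇒ outside.

No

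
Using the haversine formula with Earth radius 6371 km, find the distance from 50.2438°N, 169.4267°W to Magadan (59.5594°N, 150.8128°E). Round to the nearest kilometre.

Δλ = 150.8128 − -169.4267 = 320.2395°; wrapped into (−180°, 180°]: -39.7605°.
Δφ = 59.5594 − 50.2438 = 9.3156°.
a = sin²(Δφ/2) + cos φ₁ · cos φ₂ · sin²(Δλ/2) = 0.044062.
c = 2·atan2(√a, √(1−a)) = 0.42296 rad → d = 6371·c ≈ 2694.71 km.

2695 km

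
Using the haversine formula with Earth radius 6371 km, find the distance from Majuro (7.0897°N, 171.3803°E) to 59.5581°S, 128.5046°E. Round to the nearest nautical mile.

Δλ = 128.5046 − 171.3803 = -42.8757°.
Δφ = -59.5581 − 7.0897 = -66.6478°.
a = sin²(Δφ/2) + cos φ₁ · cos φ₂ · sin²(Δλ/2) = 0.368974.
c = 2·atan2(√a, √(1−a)) = 1.30565 rad → d = 6371·c ≈ 8318.28 km ≈ 4491.51 nmi.

4492 nmi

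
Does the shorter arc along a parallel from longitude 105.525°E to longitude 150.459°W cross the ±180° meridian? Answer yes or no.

Naïve |-150.459 − 105.525| = 255.984° > 180°, so the shorter arc goes the other way round — across 180°.
Signed shortest Δλ = ((-150.459 − 105.525 + 180) mod 360) − 180 = 104.016°.
Going east by 104.016° from +105.525° passes through 180° before reaching -150.459°.

Yes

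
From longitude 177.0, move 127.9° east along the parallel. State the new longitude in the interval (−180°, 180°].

-55.1°

Start at +177.0°; shift +127.9° → +304.9°.
+304.9° lies outside (−180°, 180°]; subtract 360° → -55.1°.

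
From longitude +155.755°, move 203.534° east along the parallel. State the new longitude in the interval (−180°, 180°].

Start at +155.755°; shift +203.534° → +359.289°.
+359.289° lies outside (−180°, 180°]; subtract 360° → -0.711°.

-0.711°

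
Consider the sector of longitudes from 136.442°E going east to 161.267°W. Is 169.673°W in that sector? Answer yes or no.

Band width going east from +136.442° to -161.267°: ((-161.267 − 136.442) mod 360) = 62.291°.
Offset of -169.673° east of the west edge: ((-169.673 − 136.442) mod 360) = 53.885°.
53.885° ≤ 62.291° ⇒ inside.

Yes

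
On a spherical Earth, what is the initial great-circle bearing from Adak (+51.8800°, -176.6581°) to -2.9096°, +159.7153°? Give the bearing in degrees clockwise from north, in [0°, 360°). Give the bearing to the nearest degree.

208°

Δλ = 159.7153 − -176.6581 = 336.3734°; wrapped into (−180°, 180°]: -23.6266°.
θ = atan2( sin Δλ · cos φ₂ , cos φ₁ · sin φ₂ − sin φ₁ · cos φ₂ · cos Δλ )
  = atan2(-0.40026, -0.75118) = -151.950° → normalised to [0°, 360°): 208.050°.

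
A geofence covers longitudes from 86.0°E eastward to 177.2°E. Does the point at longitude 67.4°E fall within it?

Band width going east from +86.0° to +177.2°: ((177.2 − 86.0) mod 360) = 91.2°.
Offset of +67.4° east of the west edge: ((67.4 − 86.0) mod 360) = 341.4°.
341.4° > 91.2° ⇒ outside.

No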